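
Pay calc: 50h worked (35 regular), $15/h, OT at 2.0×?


$975.00

Regular: 35h × $15 = $525.00
Overtime: 50 - 35 = 15h
OT pay: 15h × $15 × 2.0 = $450.00
Total = $525.00 + $450.00 = $975.00


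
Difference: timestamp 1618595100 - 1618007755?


Difference = 1618595100 - 1618007755 = 587345 seconds
In hours: 587345 / 3600 ≈ 163.2
In days: 587345 / 86400 ≈ 6.80

587345 seconds (163.2 hours / 6.80 days)


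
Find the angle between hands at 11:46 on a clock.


77.0°

Hour hand = 11×30 + 46×0.5 = 353.0°
Minute hand = 46×6 = 276°
Difference = |353.0 - 276| = 77.0°


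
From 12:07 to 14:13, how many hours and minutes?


2h 6m

End time in minutes: 14×60 + 13 = 853
Start time in minutes: 12×60 + 7 = 727
Difference = 853 - 727 = 126 minutes
= 2 hours 6 minutes


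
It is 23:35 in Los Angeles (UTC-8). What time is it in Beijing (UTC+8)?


Time difference = UTC+8 - UTC-8 = +16 hours
New hour = (23 + 16) mod 24
= 39 mod 24 = 15
Minutes unchanged → 15:35; 39 ≥ 24 → next day

15:35 (next day)


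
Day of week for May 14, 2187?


Zeller's congruence:
q=14, m=5, k=87, j=21
h = (14 + ⌊13×6/5⌋ + 87 + ⌊87/4⌋ + ⌊21/4⌋ - 2×21) mod 7
= (14 + 15 + 87 + 21 + 5 - 42) mod 7
= 100 mod 7 = 2
h=2 → Monday

Monday


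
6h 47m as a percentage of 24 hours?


Total minutes: 6×60 + 47 = 407
Day = 24×60 = 1440 minutes
Fraction = 407/1440 ≈ 0.2826
As a percentage: 407/1440 × 100 ≈ 28.26%

0.2826 (28.26%)


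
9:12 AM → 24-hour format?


Input: 9:12 AM
AM hour stays: 9

09:12


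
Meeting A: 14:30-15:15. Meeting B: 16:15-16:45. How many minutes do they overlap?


0 minutes

Meeting A: 870-915 (in minutes from midnight)
Meeting B: 975-1005
Overlap start = max(870, 975) = 975
Overlap end = min(915, 1005) = 915
Overlap = max(0, 915 - 975) = 0 min


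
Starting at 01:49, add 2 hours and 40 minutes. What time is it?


Start: 109 minutes from midnight
Add: 160 minutes
Total: 269 minutes
Hours: 269 ÷ 60 = 4 remainder 29

04:29


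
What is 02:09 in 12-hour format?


Hour: 2
2 < 12 → AM

2:09 AM


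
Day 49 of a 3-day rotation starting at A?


Shifts: A, B, C
Start: A (index 0)
Day 49: (0 + 49 - 1) mod 3
= 48 mod 3
= 0
Index 0 → shift A

Shift A


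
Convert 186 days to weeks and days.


26 weeks 4 days

Weeks: 186 ÷ 7 = 26 remainder 4


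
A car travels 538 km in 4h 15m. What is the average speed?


Distance: 538 km
Time: 4h 15m = 255 min = 255/60 = 17/4 hours
Speed = 538 ÷ (17/4) = 538 × 4 / 17 = 2152/17 ≈ 126.6 km/h

126.6 km/h


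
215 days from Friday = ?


Wednesday

Start: Friday (index 4)
(4 + 215) mod 7
= 219 mod 7
= 2
Index 2 → Wednesday


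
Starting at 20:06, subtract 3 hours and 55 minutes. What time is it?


Start: 1206 minutes from midnight
Subtract: 235 minutes
Remaining: 1206 - 235 = 971
Hours: 16, Minutes: 11

16:11


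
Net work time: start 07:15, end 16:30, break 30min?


8h 45m (525 minutes)

Total time = (16×60+30) - (7×60+15)
= 990 - 435 = 555 min
Minus break: 555 - 30 = 525 min
= 8h 45m


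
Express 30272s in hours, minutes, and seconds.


Hours: 30272 ÷ 3600 = 8 remainder 1472
Minutes: 1472 ÷ 60 = 24 remainder 32
Seconds: 32

8h 24m 32s


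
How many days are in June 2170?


Month: June (month 6)
June has 30 days

30 days


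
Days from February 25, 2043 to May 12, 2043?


76 days

From February 25, 2043 to May 12, 2043
Rest of February 2043: 28 - 25 = 3
Full months: March 31, April 30
Days into May 2043: 12
Total = 3 + 31 + 30 + 12 = 76 days


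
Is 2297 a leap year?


No

Rules: divisible by 4 AND (not by 100 OR by 400)
2297 ÷ 4 = 574 remainder 1 → not divisible by 4
Not divisible by 4 → not a leap year


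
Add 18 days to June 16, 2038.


Start: June 16, 2038
Add 18 days
June 16 → July 1: 30 - 16 + 1 = 15 days (18 - 15 = 3 left)
July 1 + 3 = July 4, 2038

July 4, 2038


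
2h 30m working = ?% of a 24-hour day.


Time: 150 minutes
Day: 1440 minutes
Percentage = (150/1440) × 100 ≈ 10.4%

10.4%


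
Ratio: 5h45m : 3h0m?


Duration 1: 345 minutes
Duration 2: 180 minutes
Ratio = 345:180
GCD = 15
Simplified = 23:12
As a decimal: 23/12 ≈ 1.92

23:12 (1.92)


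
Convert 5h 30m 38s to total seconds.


Hours: 5 × 3600 = 18000
Minutes: 30 × 60 = 1800
Seconds: 38
Total = 18000 + 1800 + 38 = 19838

19838 seconds


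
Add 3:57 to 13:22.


Start: 802 minutes from midnight
Add: 237 minutes
Total: 1039 minutes
Hours: 1039 ÷ 60 = 17 remainder 19

17:19


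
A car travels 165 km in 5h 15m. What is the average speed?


Distance: 165 km
Time: 5h 15m = 315 min = 315/60 = 21/4 hours
Speed = 165 ÷ (21/4) = 165 × 4 / 21 = 660/21 ≈ 31.4 km/h

31.4 km/h


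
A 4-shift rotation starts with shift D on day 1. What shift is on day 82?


Shifts: A, B, C, D
Start: D (index 3)
Day 82: (3 + 82 - 1) mod 4
= 84 mod 4
= 0
Index 0 → shift A

Shift A


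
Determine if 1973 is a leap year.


No

Rules: divisible by 4 AND (not by 100 OR by 400)
1973 ÷ 4 = 493 remainder 1 → not divisible by 4
Not divisible by 4 → not a leap year


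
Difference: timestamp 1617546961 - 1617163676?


383285 seconds (106.5 hours / 4.44 days)

Difference = 1617546961 - 1617163676 = 383285 seconds
In hours: 383285 / 3600 ≈ 106.5
In days: 383285 / 86400 ≈ 4.44


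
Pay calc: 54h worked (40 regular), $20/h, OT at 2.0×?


$1360.00

Regular: 40h × $20 = $800.00
Overtime: 54 - 40 = 14h
OT pay: 14h × $20 × 2.0 = $560.00
Total = $800.00 + $560.00 = $1360.00


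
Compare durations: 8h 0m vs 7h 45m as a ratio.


Duration 1: 480 minutes
Duration 2: 465 minutes
Ratio = 480:465
GCD = 15
Simplified = 32:31
As a decimal: 32/31 ≈ 1.03

32:31 (1.03)


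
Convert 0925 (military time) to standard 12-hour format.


Hour: 9
9 < 12 → AM

9:25 AM


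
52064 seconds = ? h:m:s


Hours: 52064 ÷ 3600 = 14 remainder 1664
Minutes: 1664 ÷ 60 = 27 remainder 44
Seconds: 44

14h 27m 44s


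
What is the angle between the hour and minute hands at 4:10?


Hour hand = 4×30 + 10×0.5 = 125.0°
Minute hand = 10×6 = 60°
Difference = |125.0 - 60| = 65.0°

65.0°


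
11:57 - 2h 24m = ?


09:33

Start: 717 minutes from midnight
Subtract: 144 minutes
Remaining: 717 - 144 = 573
Hours: 9, Minutes: 33


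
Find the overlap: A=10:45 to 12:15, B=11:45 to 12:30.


30 minutes

Meeting A: 645-735 (in minutes from midnight)
Meeting B: 705-750
Overlap start = max(645, 705) = 705
Overlap end = min(735, 750) = 735
Overlap = max(0, 735 - 705) = 30 min


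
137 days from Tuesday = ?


Start: Tuesday (index 1)
(1 + 137) mod 7
= 138 mod 7
= 5
Index 5 → Saturday

Saturday


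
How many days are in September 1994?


30 days

Month: September (month 9)
September has 30 days


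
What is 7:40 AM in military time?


07:40

Input: 7:40 AM
AM hour stays: 7


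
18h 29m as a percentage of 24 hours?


Total minutes: 18×60 + 29 = 1109
Day = 24×60 = 1440 minutes
Fraction = 1109/1440 ≈ 0.7701
As a percentage: 1109/1440 × 100 ≈ 77.01%

0.7701 (77.01%)


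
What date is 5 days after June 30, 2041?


Start: June 30, 2041
Add 5 days
June 30 → July 1: 30 - 30 + 1 = 1 days (5 - 1 = 4 left)
July 1 + 4 = July 5, 2041

July 5, 2041


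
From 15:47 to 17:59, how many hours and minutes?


End time in minutes: 17×60 + 59 = 1079
Start time in minutes: 15×60 + 47 = 947
Difference = 1079 - 947 = 132 minutes
= 2 hours 12 minutes

2h 12m


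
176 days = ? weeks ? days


25 weeks 1 days

Weeks: 176 ÷ 7 = 25 remainder 1


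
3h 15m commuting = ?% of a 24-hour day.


Time: 195 minutes
Day: 1440 minutes
Percentage = (195/1440) × 100 ≈ 13.5%

13.5%


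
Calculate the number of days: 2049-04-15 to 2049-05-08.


From April 15, 2049 to May 8, 2049
Rest of April 2049: 30 - 15 = 15
Days into May 2049: 8
Total = 15 + 8 = 23 days

23 days


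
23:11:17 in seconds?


83477 seconds

Hours: 23 × 3600 = 82800
Minutes: 11 × 60 = 660
Seconds: 17
Total = 82800 + 660 + 17 = 83477


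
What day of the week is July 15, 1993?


Zeller's congruence:
q=15, m=7, k=93, j=19
h = (15 + ⌊13×8/5⌋ + 93 + ⌊93/4⌋ + ⌊19/4⌋ - 2×19) mod 7
= (15 + 20 + 93 + 23 + 4 - 38) mod 7
= 117 mod 7 = 5
h=5 → Thursday

Thursday


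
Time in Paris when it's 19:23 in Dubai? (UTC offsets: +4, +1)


Time difference = UTC+1 - UTC+4 = -3 hours
New hour = (19 -3) mod 24
= 16 mod 24 = 16
Minutes unchanged → 16:23

16:23


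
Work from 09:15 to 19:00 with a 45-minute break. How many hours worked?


9h 0m (540 minutes)

Total time = (19×60+0) - (9×60+15)
= 1140 - 555 = 585 min
Minus break: 585 - 45 = 540 min
= 9h 0m


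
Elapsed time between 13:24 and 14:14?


End time in minutes: 14×60 + 14 = 854
Start time in minutes: 13×60 + 24 = 804
Difference = 854 - 804 = 50 minutes
= 0 hours 50 minutes

0h 50m


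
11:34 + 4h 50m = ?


Start: 694 minutes from midnight
Add: 290 minutes
Total: 984 minutes
Hours: 984 ÷ 60 = 16 remainder 24

16:24


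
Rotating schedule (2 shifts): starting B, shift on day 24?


Shifts: A, B
Start: B (index 1)
Day 24: (1 + 24 - 1) mod 2
= 24 mod 2
= 0
Index 0 → shift A

Shift A


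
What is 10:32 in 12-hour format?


10:32 AM

Hour: 10
10 < 12 → AM


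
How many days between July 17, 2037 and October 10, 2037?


85 days

From July 17, 2037 to October 10, 2037
Rest of July 2037: 31 - 17 = 14
Full months: August 31, September 30
Days into October 2037: 10
Total = 14 + 31 + 30 + 10 = 85 days


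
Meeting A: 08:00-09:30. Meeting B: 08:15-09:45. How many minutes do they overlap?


Meeting A: 480-570 (in minutes from midnight)
Meeting B: 495-585
Overlap start = max(480, 495) = 495
Overlap end = min(570, 585) = 570
Overlap = max(0, 570 - 495) = 75 min

75 minutes


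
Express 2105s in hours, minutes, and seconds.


Hours: 2105 ÷ 3600 = 0 remainder 2105
Minutes: 2105 ÷ 60 = 35 remainder 5
Seconds: 5

0h 35m 5s


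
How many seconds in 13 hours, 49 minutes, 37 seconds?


Hours: 13 × 3600 = 46800
Minutes: 49 × 60 = 2940
Seconds: 37
Total = 46800 + 2940 + 37 = 49777

49777 seconds


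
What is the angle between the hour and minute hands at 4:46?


Hour hand = 4×30 + 46×0.5 = 143.0°
Minute hand = 46×6 = 276°
Difference = |143.0 - 276| = 133.0°

133.0°


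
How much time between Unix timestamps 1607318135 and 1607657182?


Difference = 1607657182 - 1607318135 = 339047 seconds
In hours: 339047 / 3600 ≈ 94.2
In days: 339047 / 86400 ≈ 3.92

339047 seconds (94.2 hours / 3.92 days)


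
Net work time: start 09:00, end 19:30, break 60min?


9h 30m (570 minutes)

Total time = (19×60+30) - (9×60+0)
= 1170 - 540 = 630 min
Minus break: 630 - 60 = 570 min
= 9h 30m


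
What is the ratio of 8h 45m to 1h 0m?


35:4 (8.75)

Duration 1: 525 minutes
Duration 2: 60 minutes
Ratio = 525:60
GCD = 15
Simplified = 35:4
As a decimal: 35/4 = 8.75


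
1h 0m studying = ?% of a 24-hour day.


Time: 60 minutes
Day: 1440 minutes
Percentage = (60/1440) × 100 ≈ 4.2%

4.2%


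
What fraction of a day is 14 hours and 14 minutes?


Total minutes: 14×60 + 14 = 854
Day = 24×60 = 1440 minutes
Fraction = 854/1440 ≈ 0.5931
As a percentage: 854/1440 × 100 ≈ 59.31%

0.5931 (59.31%)


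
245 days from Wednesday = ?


Wednesday

Start: Wednesday (index 2)
(2 + 245) mod 7
= 247 mod 7
= 2
Index 2 → Wednesday


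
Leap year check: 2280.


Yes

Rules: divisible by 4 AND (not by 100 OR by 400)
2280 ÷ 4 = 570 exactly → divisible by 4
2280 ÷ 100 = 22 remainder 80 → not divisible by 100
Divisible by 4 but not by 100 → leap year


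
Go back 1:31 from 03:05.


Start: 185 minutes from midnight
Subtract: 91 minutes
Remaining: 185 - 91 = 94
Hours: 1, Minutes: 34

01:34


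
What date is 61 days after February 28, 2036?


Start: February 28, 2036
Add 61 days
February 28 → March 1: 29 - 28 + 1 = 2 days (61 - 2 = 59 left)
March 1 → April 1: 31 - 1 + 1 = 31 days (59 - 31 = 28 left)
April 1 + 28 = April 29, 2036

April 29, 2036


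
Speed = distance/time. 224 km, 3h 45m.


59.7 km/h

Distance: 224 km
Time: 3h 45m = 225 min = 225/60 = 15/4 hours
Speed = 224 ÷ (15/4) = 224 × 4 / 15 = 896/15 ≈ 59.7 km/h


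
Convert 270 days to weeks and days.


38 weeks 4 days

Weeks: 270 ÷ 7 = 38 remainder 4


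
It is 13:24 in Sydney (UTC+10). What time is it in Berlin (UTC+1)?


Time difference = UTC+1 - UTC+10 = -9 hours
New hour = (13 -9) mod 24
= 4 mod 24 = 4
Minutes unchanged → 04:24

04:24


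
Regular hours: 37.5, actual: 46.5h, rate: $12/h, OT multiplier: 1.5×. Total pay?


$612.00

Regular: 37.5h × $12 = $450.00
Overtime: 46.5 - 37.5 = 9.0h
OT pay: 9.0h × $12 × 1.5 = $162.00
Total = $450.00 + $162.00 = $612.00


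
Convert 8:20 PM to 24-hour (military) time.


20:20

Input: 8:20 PM
PM: 8 + 12 = 20


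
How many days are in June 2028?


30 days

Month: June (month 6)
June has 30 days


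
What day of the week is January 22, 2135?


Saturday

Zeller's congruence:
q=22, m=13, k=34, j=21
h = (22 + ⌊13×14/5⌋ + 34 + ⌊34/4⌋ + ⌊21/4⌋ - 2×21) mod 7
= (22 + 36 + 34 + 8 + 5 - 42) mod 7
= 63 mod 7 = 0
h=0 → Saturday


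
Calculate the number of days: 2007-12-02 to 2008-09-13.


From December 2, 2007 to September 13, 2008
Rest of December 2007: 31 - 2 = 29
Full months: January 31, February 2008 29, March 31, April 30, May 31, June 30, July 31, August 31
Days into September 2008: 13
Total = 29 + 31 + 29 + 31 + 30 + 31 + 30 + 31 + 31 + 13 = 286 days

286 days


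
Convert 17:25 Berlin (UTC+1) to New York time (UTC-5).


11:25

Time difference = UTC-5 - UTC+1 = -6 hours
New hour = (17 -6) mod 24
= 11 mod 24 = 11
Minutes unchanged → 11:25


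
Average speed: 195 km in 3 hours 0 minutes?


65.0 km/h

Distance: 195 km
Time: 3 hours
Speed = 195 / 3 = 65.0 km/h


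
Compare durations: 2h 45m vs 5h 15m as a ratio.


11:21 (0.52)

Duration 1: 165 minutes
Duration 2: 315 minutes
Ratio = 165:315
GCD = 15
Simplified = 11:21
As a decimal: 11/21 ≈ 0.52


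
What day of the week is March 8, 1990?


Zeller's congruence:
q=8, m=3, k=90, j=19
h = (8 + ⌊13×4/5⌋ + 90 + ⌊90/4⌋ + ⌊19/4⌋ - 2×19) mod 7
= (8 + 10 + 90 + 22 + 4 - 38) mod 7
= 96 mod 7 = 5
h=5 → Thursday

Thursday


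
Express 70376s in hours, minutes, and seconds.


19h 32m 56s

Hours: 70376 ÷ 3600 = 19 remainder 1976
Minutes: 1976 ÷ 60 = 32 remainder 56
Seconds: 56


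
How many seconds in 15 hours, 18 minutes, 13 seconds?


55093 seconds

Hours: 15 × 3600 = 54000
Minutes: 18 × 60 = 1080
Seconds: 13
Total = 54000 + 1080 + 13 = 55093


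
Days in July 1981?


31 days

Month: July (month 7)
July has 31 days


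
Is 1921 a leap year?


Rules: divisible by 4 AND (not by 100 OR by 400)
1921 ÷ 4 = 480 remainder 1 → not divisible by 4
Not divisible by 4 → not a leap year

No


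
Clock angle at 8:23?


Hour hand = 8×30 + 23×0.5 = 251.5°
Minute hand = 23×6 = 138°
Difference = |251.5 - 138| = 113.5°

113.5°


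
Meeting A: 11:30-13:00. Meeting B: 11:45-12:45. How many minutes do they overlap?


Meeting A: 690-780 (in minutes from midnight)
Meeting B: 705-765
Overlap start = max(690, 705) = 705
Overlap end = min(780, 765) = 765
Overlap = max(0, 765 - 705) = 60 min

60 minutes


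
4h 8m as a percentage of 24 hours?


0.1722 (17.22%)

Total minutes: 4×60 + 8 = 248
Day = 24×60 = 1440 minutes
Fraction = 248/1440 ≈ 0.1722
As a percentage: 248/1440 × 100 ≈ 17.22%


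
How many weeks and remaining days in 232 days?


Weeks: 232 ÷ 7 = 33 remainder 1

33 weeks 1 days


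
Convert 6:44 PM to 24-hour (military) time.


Input: 6:44 PM
PM: 6 + 12 = 18

18:44


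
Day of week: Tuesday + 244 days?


Monday

Start: Tuesday (index 1)
(1 + 244) mod 7
= 245 mod 7
= 0
Index 0 → Monday


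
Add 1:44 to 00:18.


Start: 18 minutes from midnight
Add: 104 minutes
Total: 122 minutes
Hours: 122 ÷ 60 = 2 remainder 2

02:02


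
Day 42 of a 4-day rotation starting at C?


Shifts: A, B, C, D
Start: C (index 2)
Day 42: (2 + 42 - 1) mod 4
= 43 mod 4
= 3
Index 3 → shift D

Shift D


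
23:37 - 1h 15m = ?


Start: 1417 minutes from midnight
Subtract: 75 minutes
Remaining: 1417 - 75 = 1342
Hours: 22, Minutes: 22

22:22


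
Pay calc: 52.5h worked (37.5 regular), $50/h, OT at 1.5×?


$3000.00

Regular: 37.5h × $50 = $1875.00
Overtime: 52.5 - 37.5 = 15.0h
OT pay: 15.0h × $50 × 1.5 = $1125.00
Total = $1875.00 + $1125.00 = $3000.00


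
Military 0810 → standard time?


8:10 AM

Hour: 8
8 < 12 → AM


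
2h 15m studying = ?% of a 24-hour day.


Time: 135 minutes
Day: 1440 minutes
Percentage = (135/1440) × 100 ≈ 9.4%

9.4%


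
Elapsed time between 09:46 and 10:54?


End time in minutes: 10×60 + 54 = 654
Start time in minutes: 9×60 + 46 = 586
Difference = 654 - 586 = 68 minutes
= 1 hours 8 minutes

1h 8m


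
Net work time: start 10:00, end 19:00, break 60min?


Total time = (19×60+0) - (10×60+0)
= 1140 - 600 = 540 min
Minus break: 540 - 60 = 480 min
= 8h 0m

8h 0m (480 minutes)


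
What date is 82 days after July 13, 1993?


October 3, 1993

Start: July 13, 1993
Add 82 days
July 13 → August 1: 31 - 13 + 1 = 19 days (82 - 19 = 63 left)
August 1 → September 1: 31 - 1 + 1 = 31 days (63 - 31 = 32 left)
September 1 → October 1: 30 - 1 + 1 = 30 days (32 - 30 = 2 left)
October 1 + 2 = October 3, 1993


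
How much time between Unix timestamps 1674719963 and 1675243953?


523990 seconds (145.6 hours / 6.06 days)

Difference = 1675243953 - 1674719963 = 523990 seconds
In hours: 523990 / 3600 ≈ 145.6
In days: 523990 / 86400 ≈ 6.06


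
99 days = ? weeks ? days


14 weeks 1 days

Weeks: 99 ÷ 7 = 14 remainder 1


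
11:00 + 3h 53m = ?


Start: 660 minutes from midnight
Add: 233 minutes
Total: 893 minutes
Hours: 893 ÷ 60 = 14 remainder 53

14:53


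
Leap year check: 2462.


Rules: divisible by 4 AND (not by 100 OR by 400)
2462 ÷ 4 = 615 remainder 2 → not divisible by 4
Not divisible by 4 → not a leap year

No


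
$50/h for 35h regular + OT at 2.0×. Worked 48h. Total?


$3050.00

Regular: 35h × $50 = $1750.00
Overtime: 48 - 35 = 13h
OT pay: 13h × $50 × 2.0 = $1300.00
Total = $1750.00 + $1300.00 = $3050.00


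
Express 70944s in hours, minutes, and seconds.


19h 42m 24s

Hours: 70944 ÷ 3600 = 19 remainder 2544
Minutes: 2544 ÷ 60 = 42 remainder 24
Seconds: 24


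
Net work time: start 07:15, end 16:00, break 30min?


8h 15m (495 minutes)

Total time = (16×60+0) - (7×60+15)
= 960 - 435 = 525 min
Minus break: 525 - 30 = 495 min
= 8h 15m


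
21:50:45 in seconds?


78645 seconds

Hours: 21 × 3600 = 75600
Minutes: 50 × 60 = 3000
Seconds: 45
Total = 75600 + 3000 + 45 = 78645


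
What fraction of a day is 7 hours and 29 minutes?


0.3118 (31.18%)

Total minutes: 7×60 + 29 = 449
Day = 24×60 = 1440 minutes
Fraction = 449/1440 ≈ 0.3118
As a percentage: 449/1440 × 100 ≈ 31.18%


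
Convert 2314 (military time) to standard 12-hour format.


11:14 PM

Hour: 23
23 - 12 = 11 → PM


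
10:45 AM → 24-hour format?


Input: 10:45 AM
AM hour stays: 10

10:45


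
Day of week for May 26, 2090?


Friday

Zeller's congruence:
q=26, m=5, k=90, j=20
h = (26 + ⌊13×6/5⌋ + 90 + ⌊90/4⌋ + ⌊20/4⌋ - 2×20) mod 7
= (26 + 15 + 90 + 22 + 5 - 40) mod 7
= 118 mod 7 = 6
h=6 → Friday


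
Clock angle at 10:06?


93.0°

Hour hand = 10×30 + 6×0.5 = 303.0°
Minute hand = 6×6 = 36°
Difference = |303.0 - 36| = 267.0°
Since > 180°: 360 - 267.0 = 93.0°


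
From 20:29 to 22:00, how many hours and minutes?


End time in minutes: 22×60 + 0 = 1320
Start time in minutes: 20×60 + 29 = 1229
Difference = 1320 - 1229 = 91 minutes
= 1 hours 31 minutes

1h 31m


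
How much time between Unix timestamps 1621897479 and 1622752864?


Difference = 1622752864 - 1621897479 = 855385 seconds
In hours: 855385 / 3600 ≈ 237.6
In days: 855385 / 86400 ≈ 9.90

855385 seconds (237.6 hours / 9.90 days)


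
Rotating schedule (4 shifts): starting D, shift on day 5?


Shift D

Shifts: A, B, C, D
Start: D (index 3)
Day 5: (3 + 5 - 1) mod 4
= 7 mod 4
= 3
Index 3 → shift D


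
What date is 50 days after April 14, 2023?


Start: April 14, 2023
Add 50 days
April 14 → May 1: 30 - 14 + 1 = 17 days (50 - 17 = 33 left)
May 1 → June 1: 31 - 1 + 1 = 31 days (33 - 31 = 2 left)
June 1 + 2 = June 3, 2023

June 3, 2023


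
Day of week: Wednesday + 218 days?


Start: Wednesday (index 2)
(2 + 218) mod 7
= 220 mod 7
= 3
Index 3 → Thursday

Thursday


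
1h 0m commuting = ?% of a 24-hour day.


Time: 60 minutes
Day: 1440 minutes
Percentage = (60/1440) × 100 ≈ 4.2%

4.2%


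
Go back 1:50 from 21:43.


19:53

Start: 1303 minutes from midnight
Subtract: 110 minutes
Remaining: 1303 - 110 = 1193
Hours: 19, Minutes: 53


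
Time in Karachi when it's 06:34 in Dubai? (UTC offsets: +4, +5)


Time difference = UTC+5 - UTC+4 = +1 hours
New hour = (6 + 1) mod 24
= 7 mod 24 = 7
Minutes unchanged → 07:34

07:34


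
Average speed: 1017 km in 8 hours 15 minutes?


123.3 km/h

Distance: 1017 km
Time: 8h 15m = 495 min = 495/60 = 33/4 hours
Speed = 1017 ÷ (33/4) = 1017 × 4 / 33 = 4068/33 ≈ 123.3 km/h


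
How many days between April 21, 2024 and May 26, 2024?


35 days

From April 21, 2024 to May 26, 2024
Rest of April 2024: 30 - 21 = 9
Days into May 2024: 26
Total = 9 + 26 = 35 days


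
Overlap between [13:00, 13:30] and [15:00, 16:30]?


Meeting A: 780-810 (in minutes from midnight)
Meeting B: 900-990
Overlap start = max(780, 900) = 900
Overlap end = min(810, 990) = 810
Overlap = max(0, 810 - 900) = 0 min

0 minutes


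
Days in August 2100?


Month: August (month 8)
August has 31 days

31 days


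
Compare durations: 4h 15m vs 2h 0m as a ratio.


17:8 (2.13)

Duration 1: 255 minutes
Duration 2: 120 minutes
Ratio = 255:120
GCD = 15
Simplified = 17:8
As a decimal: 17/8 ≈ 2.13


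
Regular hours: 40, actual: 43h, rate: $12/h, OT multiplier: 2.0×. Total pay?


Regular: 40h × $12 = $480.00
Overtime: 43 - 40 = 3h
OT pay: 3h × $12 × 2.0 = $72.00
Total = $480.00 + $72.00 = $552.00

$552.00


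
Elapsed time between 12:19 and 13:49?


End time in minutes: 13×60 + 49 = 829
Start time in minutes: 12×60 + 19 = 739
Difference = 829 - 739 = 90 minutes
= 1 hours 30 minutes

1h 30m


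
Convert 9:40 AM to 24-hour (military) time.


Input: 9:40 AM
AM hour stays: 9

09:40


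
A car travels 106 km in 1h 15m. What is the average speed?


84.8 km/h

Distance: 106 km
Time: 1h 15m = 75 min = 75/60 = 5/4 hours
Speed = 106 ÷ (5/4) = 106 × 4 / 5 = 424/5 = 84.8 km/h


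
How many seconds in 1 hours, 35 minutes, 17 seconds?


5717 seconds

Hours: 1 × 3600 = 3600
Minutes: 35 × 60 = 2100
Seconds: 17
Total = 3600 + 2100 + 17 = 5717


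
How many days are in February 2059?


Month: February (month 2)
February: 28 or 29 (leap year)
2059 leap year? No

28 days


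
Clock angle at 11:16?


118.0°

Hour hand = 11×30 + 16×0.5 = 338.0°
Minute hand = 16×6 = 96°
Difference = |338.0 - 96| = 242.0°
Since > 180°: 360 - 242.0 = 118.0°


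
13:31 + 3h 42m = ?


17:13

Start: 811 minutes from midnight
Add: 222 minutes
Total: 1033 minutes
Hours: 1033 ÷ 60 = 17 remainder 13


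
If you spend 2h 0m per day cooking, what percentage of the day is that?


8.3%

Time: 120 minutes
Day: 1440 minutes
Percentage = (120/1440) × 100 ≈ 8.3%


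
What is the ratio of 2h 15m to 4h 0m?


Duration 1: 135 minutes
Duration 2: 240 minutes
Ratio = 135:240
GCD = 15
Simplified = 9:16
As a decimal: 9/16 ≈ 0.56

9:16 (0.56)


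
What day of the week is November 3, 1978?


Friday

Zeller's congruence:
q=3, m=11, k=78, j=19
h = (3 + ⌊13×12/5⌋ + 78 + ⌊78/4⌋ + ⌊19/4⌋ - 2×19) mod 7
= (3 + 31 + 78 + 19 + 4 - 38) mod 7
= 97 mod 7 = 6
h=6 → Friday


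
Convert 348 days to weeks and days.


49 weeks 5 days

Weeks: 348 ÷ 7 = 49 remainder 5


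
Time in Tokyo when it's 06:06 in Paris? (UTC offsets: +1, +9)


Time difference = UTC+9 - UTC+1 = +8 hours
New hour = (6 + 8) mod 24
= 14 mod 24 = 14
Minutes unchanged → 14:06

14:06


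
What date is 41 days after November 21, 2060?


Start: November 21, 2060
Add 41 days
November 21 → December 1: 30 - 21 + 1 = 10 days (41 - 10 = 31 left)
December 1 → January 1: 31 - 1 + 1 = 31 days (31 - 31 = 0 left)
Land exactly on January 1, 2061

January 1, 2061


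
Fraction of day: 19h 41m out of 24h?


Total minutes: 19×60 + 41 = 1181
Day = 24×60 = 1440 minutes
Fraction = 1181/1440 ≈ 0.8201
As a percentage: 1181/1440 × 100 ≈ 82.01%

0.8201 (82.01%)


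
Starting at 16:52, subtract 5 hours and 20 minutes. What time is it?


Start: 1012 minutes from midnight
Subtract: 320 minutes
Remaining: 1012 - 320 = 692
Hours: 11, Minutes: 32

11:32


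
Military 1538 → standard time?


3:38 PM

Hour: 15
15 - 12 = 3 → PM


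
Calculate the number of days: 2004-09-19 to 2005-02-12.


From September 19, 2004 to February 12, 2005
Rest of September 2004: 30 - 19 = 11
Full months: October 31, November 30, December 31, January 31
Days into February 2005: 12
Total = 11 + 31 + 30 + 31 + 31 + 12 = 146 days

146 days


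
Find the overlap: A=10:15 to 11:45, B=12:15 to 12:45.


Meeting A: 615-705 (in minutes from midnight)
Meeting B: 735-765
Overlap start = max(615, 735) = 735
Overlap end = min(705, 765) = 705
Overlap = max(0, 705 - 735) = 0 min

0 minutes


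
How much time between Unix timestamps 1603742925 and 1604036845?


293920 seconds (81.6 hours / 3.40 days)

Difference = 1604036845 - 1603742925 = 293920 seconds
In hours: 293920 / 3600 ≈ 81.6
In days: 293920 / 86400 ≈ 3.40


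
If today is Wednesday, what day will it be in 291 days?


Sunday

Start: Wednesday (index 2)
(2 + 291) mod 7
= 293 mod 7
= 6
Index 6 → Sunday


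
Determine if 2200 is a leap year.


No

Rules: divisible by 4 AND (not by 100 OR by 400)
2200 ÷ 4 = 550 exactly → divisible by 4
2200 ÷ 100 = 22 exactly → divisible by 100
2200 ÷ 400 = 5 remainder 200 → not divisible by 400
Divisible by 100 but not by 400 → not a leap year


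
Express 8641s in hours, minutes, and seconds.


2h 24m 1s

Hours: 8641 ÷ 3600 = 2 remainder 1441
Minutes: 1441 ÷ 60 = 24 remainder 1
Seconds: 1


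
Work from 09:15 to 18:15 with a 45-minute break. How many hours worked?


8h 15m (495 minutes)

Total time = (18×60+15) - (9×60+15)
= 1095 - 555 = 540 min
Minus break: 540 - 45 = 495 min
= 8h 15m


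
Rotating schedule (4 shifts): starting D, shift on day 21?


Shifts: A, B, C, D
Start: D (index 3)
Day 21: (3 + 21 - 1) mod 4
= 23 mod 4
= 3
Index 3 → shift D

Shift D


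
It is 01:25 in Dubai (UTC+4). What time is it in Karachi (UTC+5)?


Time difference = UTC+5 - UTC+4 = +1 hours
New hour = (1 + 1) mod 24
= 2 mod 24 = 2
Minutes unchanged → 02:25

02:25


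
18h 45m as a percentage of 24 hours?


0.7813 (78.13%)

Total minutes: 18×60 + 45 = 1125
Day = 24×60 = 1440 minutes
Fraction = 1125/1440 ≈ 0.7813
As a percentage: 1125/1440 × 100 ≈ 78.13%


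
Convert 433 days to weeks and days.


Weeks: 433 ÷ 7 = 61 remainder 6

61 weeks 6 days


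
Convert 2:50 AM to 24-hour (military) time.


02:50

Input: 2:50 AM
AM hour stays: 2


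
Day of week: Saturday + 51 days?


Start: Saturday (index 5)
(5 + 51) mod 7
= 56 mod 7
= 0
Index 0 → Monday

Monday


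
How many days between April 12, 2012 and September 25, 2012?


From April 12, 2012 to September 25, 2012
Rest of April 2012: 30 - 12 = 18
Full months: May 31, June 30, July 31, August 31
Days into September 2012: 25
Total = 18 + 31 + 30 + 31 + 31 + 25 = 166 days

166 days


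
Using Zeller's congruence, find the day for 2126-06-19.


Zeller's congruence:
q=19, m=6, k=26, j=21
h = (19 + ⌊13×7/5⌋ + 26 + ⌊26/4⌋ + ⌊21/4⌋ - 2×21) mod 7
= (19 + 18 + 26 + 6 + 5 - 42) mod 7
= 32 mod 7 = 4
h=4 → Wednesday

Wednesday


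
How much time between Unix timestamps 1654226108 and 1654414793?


188685 seconds (52.4 hours / 2.18 days)

Difference = 1654414793 - 1654226108 = 188685 seconds
In hours: 188685 / 3600 ≈ 52.4
In days: 188685 / 86400 ≈ 2.18


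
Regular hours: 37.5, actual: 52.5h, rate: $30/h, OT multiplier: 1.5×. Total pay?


$1800.00

Regular: 37.5h × $30 = $1125.00
Overtime: 52.5 - 37.5 = 15.0h
OT pay: 15.0h × $30 × 1.5 = $675.00
Total = $1125.00 + $675.00 = $1800.00


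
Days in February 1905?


28 days

Month: February (month 2)
February: 28 or 29 (leap year)
1905 leap year? No


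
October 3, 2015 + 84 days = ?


December 26, 2015

Start: October 3, 2015
Add 84 days
October 3 → November 1: 31 - 3 + 1 = 29 days (84 - 29 = 55 left)
November 1 → December 1: 30 - 1 + 1 = 30 days (55 - 30 = 25 left)
December 1 + 25 = December 26, 2015


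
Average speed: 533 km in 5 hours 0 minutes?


Distance: 533 km
Time: 5 hours
Speed = 533 / 5 = 106.6 km/h

106.6 km/h


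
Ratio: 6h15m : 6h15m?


Duration 1: 375 minutes
Duration 2: 375 minutes
Ratio = 375:375
GCD = 375
Simplified = 1:1
As a decimal: 1/1 = 1.00

1:1 (1.00)


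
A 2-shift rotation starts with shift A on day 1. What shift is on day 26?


Shifts: A, B
Start: A (index 0)
Day 26: (0 + 26 - 1) mod 2
= 25 mod 2
= 1
Index 1 → shift B

Shift B


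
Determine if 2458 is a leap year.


Rules: divisible by 4 AND (not by 100 OR by 400)
2458 ÷ 4 = 614 remainder 2 → not divisible by 4
Not divisible by 4 → not a leap year

No


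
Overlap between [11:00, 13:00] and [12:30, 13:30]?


Meeting A: 660-780 (in minutes from midnight)
Meeting B: 750-810
Overlap start = max(660, 750) = 750
Overlap end = min(780, 810) = 780
Overlap = max(0, 780 - 750) = 30 min

30 minutes


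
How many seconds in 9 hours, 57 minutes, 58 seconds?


35878 seconds

Hours: 9 × 3600 = 32400
Minutes: 57 × 60 = 3420
Seconds: 58
Total = 32400 + 3420 + 58 = 35878


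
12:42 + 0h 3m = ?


Start: 762 minutes from midnight
Add: 3 minutes
Total: 765 minutes
Hours: 765 ÷ 60 = 12 remainder 45

12:45


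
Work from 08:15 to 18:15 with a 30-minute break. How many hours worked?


9h 30m (570 minutes)

Total time = (18×60+15) - (8×60+15)
= 1095 - 495 = 600 min
Minus break: 600 - 30 = 570 min
= 9h 30m


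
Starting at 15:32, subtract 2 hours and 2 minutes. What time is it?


Start: 932 minutes from midnight
Subtract: 122 minutes
Remaining: 932 - 122 = 810
Hours: 13, Minutes: 30

13:30


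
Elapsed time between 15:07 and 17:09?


End time in minutes: 17×60 + 9 = 1029
Start time in minutes: 15×60 + 7 = 907
Difference = 1029 - 907 = 122 minutes
= 2 hours 2 minutes

2h 2m


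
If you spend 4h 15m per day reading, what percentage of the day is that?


Time: 255 minutes
Day: 1440 minutes
Percentage = (255/1440) × 100 ≈ 17.7%

17.7%


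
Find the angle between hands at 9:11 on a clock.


150.5°

Hour hand = 9×30 + 11×0.5 = 275.5°
Minute hand = 11×6 = 66°
Difference = |275.5 - 66| = 209.5°
Since > 180°: 360 - 209.5 = 150.5°


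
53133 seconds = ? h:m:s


14h 45m 33s

Hours: 53133 ÷ 3600 = 14 remainder 2733
Minutes: 2733 ÷ 60 = 45 remainder 33
Seconds: 33


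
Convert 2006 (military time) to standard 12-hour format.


Hour: 20
20 - 12 = 8 → PM

8:06 PM


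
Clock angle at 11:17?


123.5°

Hour hand = 11×30 + 17×0.5 = 338.5°
Minute hand = 17×6 = 102°
Difference = |338.5 - 102| = 236.5°
Since > 180°: 360 - 236.5 = 123.5°


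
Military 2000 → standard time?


Hour: 20
20 - 12 = 8 → PM

8:00 PM


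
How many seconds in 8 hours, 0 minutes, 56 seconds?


28856 seconds

Hours: 8 × 3600 = 28800
Minutes: 0 × 60 = 0
Seconds: 56
Total = 28800 + 0 + 56 = 28856


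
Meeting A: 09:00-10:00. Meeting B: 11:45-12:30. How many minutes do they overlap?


0 minutes

Meeting A: 540-600 (in minutes from midnight)
Meeting B: 705-750
Overlap start = max(540, 705) = 705
Overlap end = min(600, 750) = 600
Overlap = max(0, 600 - 705) = 0 min


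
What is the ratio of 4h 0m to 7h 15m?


Duration 1: 240 minutes
Duration 2: 435 minutes
Ratio = 240:435
GCD = 15
Simplified = 16:29
As a decimal: 16/29 ≈ 0.55

16:29 (0.55)


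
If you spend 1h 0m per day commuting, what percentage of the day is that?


Time: 60 minutes
Day: 1440 minutes
Percentage = (60/1440) × 100 ≈ 4.2%

4.2%


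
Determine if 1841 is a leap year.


No

Rules: divisible by 4 AND (not by 100 OR by 400)
1841 ÷ 4 = 460 remainder 1 → not divisible by 4
Not divisible by 4 → not a leap year


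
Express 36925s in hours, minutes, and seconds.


10h 15m 25s

Hours: 36925 ÷ 3600 = 10 remainder 925
Minutes: 925 ÷ 60 = 15 remainder 25
Seconds: 25


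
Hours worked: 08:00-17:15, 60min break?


Total time = (17×60+15) - (8×60+0)
= 1035 - 480 = 555 min
Minus break: 555 - 60 = 495 min
= 8h 15m

8h 15m (495 minutes)


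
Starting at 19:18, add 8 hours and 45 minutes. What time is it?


04:03 (next day)

Start: 1158 minutes from midnight
Add: 525 minutes
Total: 1683 minutes
Hours: 1683 ÷ 60 = 28 remainder 3
28 ≥ 24 → 28 - 24 = 4 (next day)


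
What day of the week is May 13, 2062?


Zeller's congruence:
q=13, m=5, k=62, j=20
h = (13 + ⌊13×6/5⌋ + 62 + ⌊62/4⌋ + ⌊20/4⌋ - 2×20) mod 7
= (13 + 15 + 62 + 15 + 5 - 40) mod 7
= 70 mod 7 = 0
h=0 → Saturday

Saturday


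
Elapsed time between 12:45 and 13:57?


End time in minutes: 13×60 + 57 = 837
Start time in minutes: 12×60 + 45 = 765
Difference = 837 - 765 = 72 minutes
= 1 hours 12 minutes

1h 12m


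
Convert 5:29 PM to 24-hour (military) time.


17:29

Input: 5:29 PM
PM: 5 + 12 = 17


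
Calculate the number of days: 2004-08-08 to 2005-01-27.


172 days

From August 8, 2004 to January 27, 2005
Rest of August 2004: 31 - 8 = 23
Full months: September 30, October 31, November 30, December 31
Days into January 2005: 27
Total = 23 + 30 + 31 + 30 + 31 + 27 = 172 days


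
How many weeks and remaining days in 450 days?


64 weeks 2 days

Weeks: 450 ÷ 7 = 64 remainder 2


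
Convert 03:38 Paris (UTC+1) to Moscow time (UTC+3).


05:38

Time difference = UTC+3 - UTC+1 = +2 hours
New hour = (3 + 2) mod 24
= 5 mod 24 = 5
Minutes unchanged → 05:38


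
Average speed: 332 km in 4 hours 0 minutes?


83.0 km/h

Distance: 332 km
Time: 4 hours
Speed = 332 / 4 = 83.0 km/h


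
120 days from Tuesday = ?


Start: Tuesday (index 1)
(1 + 120) mod 7
= 121 mod 7
= 2
Index 2 → Wednesday

Wednesday


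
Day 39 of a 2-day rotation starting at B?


Shift B

Shifts: A, B
Start: B (index 1)
Day 39: (1 + 39 - 1) mod 2
= 39 mod 2
= 1
Index 1 → shift B


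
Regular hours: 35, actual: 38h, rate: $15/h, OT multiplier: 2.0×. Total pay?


Regular: 35h × $15 = $525.00
Overtime: 38 - 35 = 3h
OT pay: 3h × $15 × 2.0 = $90.00
Total = $525.00 + $90.00 = $615.00

$615.00


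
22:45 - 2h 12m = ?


20:33

Start: 1365 minutes from midnight
Subtract: 132 minutes
Remaining: 1365 - 132 = 1233
Hours: 20, Minutes: 33


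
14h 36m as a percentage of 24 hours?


Total minutes: 14×60 + 36 = 876
Day = 24×60 = 1440 minutes
Fraction = 876/1440 ≈ 0.6083
As a percentage: 876/1440 × 100 ≈ 60.83%

0.6083 (60.83%)


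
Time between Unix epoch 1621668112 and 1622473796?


805684 seconds (223.8 hours / 9.33 days)

Difference = 1622473796 - 1621668112 = 805684 seconds
In hours: 805684 / 3600 ≈ 223.8
In days: 805684 / 86400 ≈ 9.33


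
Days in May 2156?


31 days

Month: May (month 5)
May has 31 days


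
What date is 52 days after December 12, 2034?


Start: December 12, 2034
Add 52 days
December 12 → January 1: 31 - 12 + 1 = 20 days (52 - 20 = 32 left)
January 1 → February 1: 31 - 1 + 1 = 31 days (32 - 31 = 1 left)
February 1 + 1 = February 2, 2035

February 2, 2035


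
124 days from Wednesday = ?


Start: Wednesday (index 2)
(2 + 124) mod 7
= 126 mod 7
= 0
Index 0 → Monday

Monday


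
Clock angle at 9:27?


Hour hand = 9×30 + 27×0.5 = 283.5°
Minute hand = 27×6 = 162°
Difference = |283.5 - 162| = 121.5°

121.5°


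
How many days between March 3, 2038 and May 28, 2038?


86 days

From March 3, 2038 to May 28, 2038
Rest of March 2038: 31 - 3 = 28
Full months: April 30
Days into May 2038: 28
Total = 28 + 30 + 28 = 86 days


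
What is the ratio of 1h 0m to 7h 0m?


Duration 1: 60 minutes
Duration 2: 420 minutes
Ratio = 60:420
GCD = 60
Simplified = 1:7
As a decimal: 1/7 ≈ 0.14

1:7 (0.14)


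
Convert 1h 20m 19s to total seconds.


4819 seconds

Hours: 1 × 3600 = 3600
Minutes: 20 × 60 = 1200
Seconds: 19
Total = 3600 + 1200 + 19 = 4819


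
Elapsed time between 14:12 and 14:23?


0h 11m

End time in minutes: 14×60 + 23 = 863
Start time in minutes: 14×60 + 12 = 852
Difference = 863 - 852 = 11 minutes
= 0 hours 11 minutes


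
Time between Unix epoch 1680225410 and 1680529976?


Difference = 1680529976 - 1680225410 = 304566 seconds
In hours: 304566 / 3600 ≈ 84.6
In days: 304566 / 86400 ≈ 3.53

304566 seconds (84.6 hours / 3.53 days)


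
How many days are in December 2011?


31 days

Month: December (month 12)
December has 31 days


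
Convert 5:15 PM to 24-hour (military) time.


17:15

Input: 5:15 PM
PM: 5 + 12 = 17


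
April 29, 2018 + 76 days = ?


July 14, 2018

Start: April 29, 2018
Add 76 days
April 29 → May 1: 30 - 29 + 1 = 2 days (76 - 2 = 74 left)
May 1 → June 1: 31 - 1 + 1 = 31 days (74 - 31 = 43 left)
June 1 → July 1: 30 - 1 + 1 = 30 days (43 - 30 = 13 left)
July 1 + 13 = July 14, 2018


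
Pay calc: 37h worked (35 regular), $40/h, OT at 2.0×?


$1560.00

Regular: 35h × $40 = $1400.00
Overtime: 37 - 35 = 2h
OT pay: 2h × $40 × 2.0 = $160.00
Total = $1400.00 + $160.00 = $1560.00


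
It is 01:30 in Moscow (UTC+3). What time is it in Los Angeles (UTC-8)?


Time difference = UTC-8 - UTC+3 = -11 hours
New hour = (1 -11) mod 24
= -10 mod 24 = 14
Minutes unchanged → 14:30; -10 < 0 → previous day

14:30 (previous day)


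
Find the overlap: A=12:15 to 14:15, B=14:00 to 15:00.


Meeting A: 735-855 (in minutes from midnight)
Meeting B: 840-900
Overlap start = max(735, 840) = 840
Overlap end = min(855, 900) = 855
Overlap = max(0, 855 - 840) = 15 min

15 minutes


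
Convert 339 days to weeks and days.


Weeks: 339 ÷ 7 = 48 remainder 3

48 weeks 3 days


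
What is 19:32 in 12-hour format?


7:32 PM

Hour: 19
19 - 12 = 7 → PM


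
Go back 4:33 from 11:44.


07:11

Start: 704 minutes from midnight
Subtract: 273 minutes
Remaining: 704 - 273 = 431
Hours: 7, Minutes: 11


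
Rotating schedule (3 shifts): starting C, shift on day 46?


Shift C

Shifts: A, B, C
Start: C (index 2)
Day 46: (2 + 46 - 1) mod 3
= 47 mod 3
= 2
Index 2 → shift C


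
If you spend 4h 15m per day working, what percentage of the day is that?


17.7%

Time: 255 minutes
Day: 1440 minutes
Percentage = (255/1440) × 100 ≈ 17.7%


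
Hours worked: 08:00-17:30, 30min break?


9h 0m (540 minutes)

Total time = (17×60+30) - (8×60+0)
= 1050 - 480 = 570 min
Minus break: 570 - 30 = 540 min
= 9h 0m


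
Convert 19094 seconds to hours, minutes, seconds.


5h 18m 14s

Hours: 19094 ÷ 3600 = 5 remainder 1094
Minutes: 1094 ÷ 60 = 18 remainder 14
Seconds: 14
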